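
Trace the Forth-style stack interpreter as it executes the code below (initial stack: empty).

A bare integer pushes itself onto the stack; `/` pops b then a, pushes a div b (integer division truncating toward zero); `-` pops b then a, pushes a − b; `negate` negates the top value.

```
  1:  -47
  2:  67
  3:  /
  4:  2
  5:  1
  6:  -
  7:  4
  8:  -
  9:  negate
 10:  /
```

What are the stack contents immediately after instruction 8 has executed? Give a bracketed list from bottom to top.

[0, -3]

-47 -> -47
67  -> -47 67
/   -> 0
2   -> 0 2
1   -> 0 2 1
-   -> 0 1
4   -> 0 1 4
-   -> 0 -3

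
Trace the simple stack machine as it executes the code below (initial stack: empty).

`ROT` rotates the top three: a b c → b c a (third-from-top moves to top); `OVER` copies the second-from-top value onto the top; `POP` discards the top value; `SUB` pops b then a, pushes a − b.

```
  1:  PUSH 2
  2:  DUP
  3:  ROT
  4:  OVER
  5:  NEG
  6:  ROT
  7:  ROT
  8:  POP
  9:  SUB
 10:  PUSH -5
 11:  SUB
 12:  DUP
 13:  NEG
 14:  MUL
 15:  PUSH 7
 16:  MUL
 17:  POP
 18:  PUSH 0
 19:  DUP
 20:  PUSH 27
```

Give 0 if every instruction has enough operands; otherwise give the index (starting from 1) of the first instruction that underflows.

3

PUSH 2 → 2
DUP    → 2 2
ROT  — needs 3 operands, stack has 2 → underflow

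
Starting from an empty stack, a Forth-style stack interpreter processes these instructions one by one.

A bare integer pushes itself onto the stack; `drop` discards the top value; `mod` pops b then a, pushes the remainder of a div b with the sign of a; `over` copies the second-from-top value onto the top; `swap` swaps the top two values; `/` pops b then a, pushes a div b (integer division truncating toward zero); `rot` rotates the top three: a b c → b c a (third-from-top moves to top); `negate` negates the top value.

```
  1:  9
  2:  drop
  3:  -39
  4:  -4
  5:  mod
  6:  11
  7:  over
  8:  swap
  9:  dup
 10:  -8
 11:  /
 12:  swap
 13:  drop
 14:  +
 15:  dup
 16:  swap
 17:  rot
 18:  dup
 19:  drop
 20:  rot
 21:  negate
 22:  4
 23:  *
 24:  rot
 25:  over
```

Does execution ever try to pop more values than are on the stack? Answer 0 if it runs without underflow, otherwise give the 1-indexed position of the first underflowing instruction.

0

9      -> [9]
drop   -> []
-39    -> [-39]
-4     -> [-39, -4]
mod    -> [-3]
11     -> [-3, 11]
over   -> [-3, 11, -3]
swap   -> [-3, -3, 11]
dup    -> [-3, -3, 11, 11]
-8     -> [-3, -3, 11, 11, -8]
/      -> [-3, -3, 11, -1]
swap   -> [-3, -3, -1, 11]
drop   -> [-3, -3, -1]
+      -> [-3, -4]
dup    -> [-3, -4, -4]
swap   -> [-3, -4, -4]
rot    -> [-4, -4, -3]
dup    -> [-4, -4, -3, -3]
drop   -> [-4, -4, -3]
rot    -> [-4, -3, -4]
negate -> [-4, -3, 4]
4      -> [-4, -3, 4, 4]
*      -> [-4, -3, 16]
rot    -> [-3, 16, -4]
over   -> [-3, 16, -4, 16]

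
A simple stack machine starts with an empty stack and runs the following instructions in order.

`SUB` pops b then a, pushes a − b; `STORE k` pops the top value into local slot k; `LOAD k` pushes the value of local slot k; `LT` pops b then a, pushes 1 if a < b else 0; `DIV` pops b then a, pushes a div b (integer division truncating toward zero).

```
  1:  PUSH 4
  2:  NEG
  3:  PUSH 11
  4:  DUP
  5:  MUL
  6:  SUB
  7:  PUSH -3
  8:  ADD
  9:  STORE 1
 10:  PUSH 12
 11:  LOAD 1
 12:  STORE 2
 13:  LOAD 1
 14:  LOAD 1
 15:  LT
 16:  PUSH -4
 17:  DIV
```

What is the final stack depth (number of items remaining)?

PUSH 4  → 4
NEG     → -4
PUSH 11 → -4 11
DUP     → -4 11 11
MUL     → -4 121
SUB     → -125
PUSH -3 → -125 -3
ADD     → -128
STORE 1 → (empty)
PUSH 12 → 12
LOAD 1  → 12 -128
STORE 2 → 12
LOAD 1  → 12 -128
LOAD 1  → 12 -128 -128
LT      → 12 0
PUSH -4 → 12 0 -4
DIV     → 12 0

2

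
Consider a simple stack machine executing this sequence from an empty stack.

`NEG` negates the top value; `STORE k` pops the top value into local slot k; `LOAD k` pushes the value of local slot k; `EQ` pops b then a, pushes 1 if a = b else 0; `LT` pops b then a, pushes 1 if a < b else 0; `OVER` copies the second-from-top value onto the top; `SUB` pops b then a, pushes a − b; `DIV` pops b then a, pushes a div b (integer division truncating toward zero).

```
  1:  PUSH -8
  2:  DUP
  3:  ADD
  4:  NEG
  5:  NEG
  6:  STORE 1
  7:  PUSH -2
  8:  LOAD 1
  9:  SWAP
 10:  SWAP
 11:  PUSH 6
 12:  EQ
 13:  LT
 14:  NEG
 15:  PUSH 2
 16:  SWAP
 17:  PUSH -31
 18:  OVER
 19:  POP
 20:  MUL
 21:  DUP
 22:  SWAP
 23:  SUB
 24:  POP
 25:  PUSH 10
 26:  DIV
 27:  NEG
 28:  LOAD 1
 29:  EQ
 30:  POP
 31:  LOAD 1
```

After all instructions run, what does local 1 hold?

PUSH -8  : -8
DUP      : -8 -8
ADD      : -16
NEG      : 16
NEG      : -16
STORE 1  : (empty)
PUSH -2  : -2
LOAD 1   : -2 -16
SWAP     : -16 -2
SWAP     : -2 -16
PUSH 6   : -2 -16 6
EQ       : -2 0
LT       : 1
NEG      : -1
PUSH 2   : -1 2
SWAP     : 2 -1
PUSH -31 : 2 -1 -31
OVER     : 2 -1 -31 -1
POP      : 2 -1 -31
MUL      : 2 31
DUP      : 2 31 31
SWAP     : 2 31 31
SUB      : 2 0
POP      : 2
PUSH 10  : 2 10
DIV      : 0
NEG      : 0
LOAD 1   : 0 -16
EQ       : 0
POP      : (empty)
LOAD 1   : -16

-16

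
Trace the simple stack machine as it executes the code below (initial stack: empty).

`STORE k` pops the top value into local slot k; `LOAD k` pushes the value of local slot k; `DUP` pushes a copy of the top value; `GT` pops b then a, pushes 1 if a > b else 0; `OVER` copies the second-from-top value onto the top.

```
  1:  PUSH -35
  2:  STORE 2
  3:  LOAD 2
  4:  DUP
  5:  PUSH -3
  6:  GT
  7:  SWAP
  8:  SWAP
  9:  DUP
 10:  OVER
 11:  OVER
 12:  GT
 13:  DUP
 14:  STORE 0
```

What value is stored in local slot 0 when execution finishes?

0

PUSH -35 : [-35]
STORE 2  : []
LOAD 2   : [-35]
DUP      : [-35, -35]
PUSH -3  : [-35, -35, -3]
GT       : [-35, 0]
SWAP     : [0, -35]
SWAP     : [-35, 0]
DUP      : [-35, 0, 0]
OVER     : [-35, 0, 0, 0]
OVER     : [-35, 0, 0, 0, 0]
GT       : [-35, 0, 0, 0]
DUP      : [-35, 0, 0, 0, 0]
STORE 0  : [-35, 0, 0, 0]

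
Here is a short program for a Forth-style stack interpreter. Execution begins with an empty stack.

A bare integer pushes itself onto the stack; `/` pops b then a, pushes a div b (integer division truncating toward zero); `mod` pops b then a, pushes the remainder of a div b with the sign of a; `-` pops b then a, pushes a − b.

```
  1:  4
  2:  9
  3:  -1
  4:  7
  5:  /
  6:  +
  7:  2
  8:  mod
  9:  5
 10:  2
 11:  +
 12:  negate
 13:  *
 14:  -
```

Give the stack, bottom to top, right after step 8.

[4, 1]

4   → [4]
9   → [4, 9]
-1  → [4, 9, -1]
7   → [4, 9, -1, 7]
/   → [4, 9, 0]
+   → [4, 9]
2   → [4, 9, 2]
mod → [4, 1]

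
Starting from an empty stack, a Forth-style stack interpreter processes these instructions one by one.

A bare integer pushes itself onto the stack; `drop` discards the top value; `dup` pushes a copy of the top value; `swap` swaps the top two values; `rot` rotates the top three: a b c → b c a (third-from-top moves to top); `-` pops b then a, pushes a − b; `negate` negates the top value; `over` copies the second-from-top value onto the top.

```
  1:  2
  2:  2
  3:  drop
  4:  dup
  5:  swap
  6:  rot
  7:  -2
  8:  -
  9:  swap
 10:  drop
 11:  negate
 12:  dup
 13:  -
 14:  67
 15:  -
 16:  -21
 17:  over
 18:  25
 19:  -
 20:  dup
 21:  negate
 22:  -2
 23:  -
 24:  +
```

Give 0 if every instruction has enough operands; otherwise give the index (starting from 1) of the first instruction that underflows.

6

2    : [2]
2    : [2, 2]
drop : [2]
dup  : [2, 2]
swap : [2, 2]
rot  — needs 3 operands, stack has 2 → underflow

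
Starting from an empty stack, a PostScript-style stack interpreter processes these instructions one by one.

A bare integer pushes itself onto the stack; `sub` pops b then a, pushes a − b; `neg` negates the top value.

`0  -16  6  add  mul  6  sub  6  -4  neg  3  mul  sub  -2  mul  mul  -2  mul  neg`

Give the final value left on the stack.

0   -> 0
-16 -> 0 -16
6   -> 0 -16 6
add -> 0 -10
mul -> 0
6   -> 0 6
sub -> -6
6   -> -6 6
-4  -> -6 6 -4
neg -> -6 6 4
3   -> -6 6 4 3
mul -> -6 6 12
sub -> -6 -6
-2  -> -6 -6 -2
mul -> -6 12
mul -> -72
-2  -> -72 -2
mul -> 144
neg -> -144

-144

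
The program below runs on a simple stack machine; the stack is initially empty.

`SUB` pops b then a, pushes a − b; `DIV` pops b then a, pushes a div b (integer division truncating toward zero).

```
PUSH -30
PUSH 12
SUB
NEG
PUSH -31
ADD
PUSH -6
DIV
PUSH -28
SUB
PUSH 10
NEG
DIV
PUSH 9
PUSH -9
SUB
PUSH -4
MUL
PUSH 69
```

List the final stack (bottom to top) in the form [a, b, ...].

PUSH -30 → -30
PUSH 12  → -30 12
SUB      → -42
NEG      → 42
PUSH -31 → 42 -31
ADD      → 11
PUSH -6  → 11 -6
DIV      → -1
PUSH -28 → -1 -28
SUB      → 27
PUSH 10  → 27 10
NEG      → 27 -10
DIV      → -2
PUSH 9   → -2 9
PUSH -9  → -2 9 -9
SUB      → -2 18
PUSH -4  → -2 18 -4
MUL      → -2 -72
PUSH 69  → -2 -72 69

[-2, -72, 69]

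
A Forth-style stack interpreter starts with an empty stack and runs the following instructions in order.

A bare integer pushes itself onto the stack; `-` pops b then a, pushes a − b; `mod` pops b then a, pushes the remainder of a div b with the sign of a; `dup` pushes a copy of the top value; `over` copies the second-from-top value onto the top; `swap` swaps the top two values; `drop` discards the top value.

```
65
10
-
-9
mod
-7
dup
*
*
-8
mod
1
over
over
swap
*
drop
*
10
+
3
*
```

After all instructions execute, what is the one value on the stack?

65   -> [65]
10   -> [65, 10]
-    -> [55]
-9   -> [55, -9]
mod  -> [1]
-7   -> [1, -7]
dup  -> [1, -7, -7]
*    -> [1, 49]
*    -> [49]
-8   -> [49, -8]
mod  -> [1]
1    -> [1, 1]
over -> [1, 1, 1]
over -> [1, 1, 1, 1]
swap -> [1, 1, 1, 1]
*    -> [1, 1, 1]
drop -> [1, 1]
*    -> [1]
10   -> [1, 10]
+    -> [11]
3    -> [11, 3]
*    -> [33]

33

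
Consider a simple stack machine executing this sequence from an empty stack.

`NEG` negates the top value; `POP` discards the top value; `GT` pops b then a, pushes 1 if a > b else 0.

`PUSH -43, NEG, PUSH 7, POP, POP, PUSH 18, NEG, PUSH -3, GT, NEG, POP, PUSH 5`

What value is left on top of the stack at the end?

5

PUSH -43  [-43]
NEG       [43]
PUSH 7    [43, 7]
POP       [43]
POP       []
PUSH 18   [18]
NEG       [-18]
PUSH -3   [-18, -3]
GT        [0]
NEG       [0]
POP       []
PUSH 5    [5]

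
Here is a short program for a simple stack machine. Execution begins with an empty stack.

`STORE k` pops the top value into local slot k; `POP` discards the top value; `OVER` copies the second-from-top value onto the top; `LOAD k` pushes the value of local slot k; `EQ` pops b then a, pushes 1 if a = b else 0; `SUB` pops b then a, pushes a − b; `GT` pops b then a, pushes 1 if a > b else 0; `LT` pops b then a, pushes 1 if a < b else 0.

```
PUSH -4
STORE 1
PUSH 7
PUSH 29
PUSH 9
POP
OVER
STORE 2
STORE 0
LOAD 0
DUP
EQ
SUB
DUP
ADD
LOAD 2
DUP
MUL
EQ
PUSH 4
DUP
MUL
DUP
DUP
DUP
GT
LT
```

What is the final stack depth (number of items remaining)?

PUSH -4  -4
STORE 1  (empty)
PUSH 7   7
PUSH 29  7 29
PUSH 9   7 29 9
POP      7 29
OVER     7 29 7
STORE 2  7 29
STORE 0  7
LOAD 0   7 29
DUP      7 29 29
EQ       7 1
SUB      6
DUP      6 6
ADD      12
LOAD 2   12 7
DUP      12 7 7
MUL      12 49
EQ       0
PUSH 4   0 4
DUP      0 4 4
MUL      0 16
DUP      0 16 16
DUP      0 16 16 16
DUP      0 16 16 16 16
GT       0 16 16 0
LT       0 16 0

3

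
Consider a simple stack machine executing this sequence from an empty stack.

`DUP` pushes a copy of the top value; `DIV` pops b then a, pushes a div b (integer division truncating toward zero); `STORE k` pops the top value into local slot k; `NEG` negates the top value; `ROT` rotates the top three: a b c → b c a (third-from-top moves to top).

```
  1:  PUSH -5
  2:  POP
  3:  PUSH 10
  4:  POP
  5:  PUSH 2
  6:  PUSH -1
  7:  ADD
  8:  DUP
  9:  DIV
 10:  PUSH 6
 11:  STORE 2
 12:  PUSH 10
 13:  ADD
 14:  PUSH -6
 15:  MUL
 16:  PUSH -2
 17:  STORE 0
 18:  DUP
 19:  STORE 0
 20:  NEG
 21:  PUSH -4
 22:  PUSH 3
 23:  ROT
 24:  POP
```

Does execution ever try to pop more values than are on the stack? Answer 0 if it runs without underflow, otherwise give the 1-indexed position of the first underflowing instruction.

PUSH -5 : -5
POP     : (empty)
PUSH 10 : 10
POP     : (empty)
PUSH 2  : 2
PUSH -1 : 2 -1
ADD     : 1
DUP     : 1 1
DIV     : 1
PUSH 6  : 1 6
STORE 2 : 1
PUSH 10 : 1 10
ADD     : 11
PUSH -6 : 11 -6
MUL     : -66
PUSH -2 : -66 -2
STORE 0 : -66
DUP     : -66 -66
STORE 0 : -66
NEG     : 66
PUSH -4 : 66 -4
PUSH 3  : 66 -4 3
ROT     : -4 3 66
POP     : -4 3

0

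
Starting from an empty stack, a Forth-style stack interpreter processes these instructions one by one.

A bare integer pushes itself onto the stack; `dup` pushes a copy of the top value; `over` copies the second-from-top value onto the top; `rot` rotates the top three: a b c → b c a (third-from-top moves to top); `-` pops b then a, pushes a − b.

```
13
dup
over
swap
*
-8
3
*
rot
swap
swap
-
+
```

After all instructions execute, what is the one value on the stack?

13    13
dup   13 13
over  13 13 13
swap  13 13 13
*     13 169
-8    13 169 -8
3     13 169 -8 3
*     13 169 -24
rot   169 -24 13
swap  169 13 -24
swap  169 -24 13
-     169 -37
+     132

132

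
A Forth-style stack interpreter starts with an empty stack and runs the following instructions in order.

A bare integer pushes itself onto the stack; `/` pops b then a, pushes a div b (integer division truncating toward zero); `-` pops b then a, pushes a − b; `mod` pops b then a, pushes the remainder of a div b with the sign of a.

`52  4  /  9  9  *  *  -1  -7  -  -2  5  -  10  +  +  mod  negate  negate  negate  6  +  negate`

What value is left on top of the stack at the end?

52     : [52]
4      : [52, 4]
/      : [13]
9      : [13, 9]
9      : [13, 9, 9]
*      : [13, 81]
*      : [1053]
-1     : [1053, -1]
-7     : [1053, -1, -7]
-      : [1053, 6]
-2     : [1053, 6, -2]
5      : [1053, 6, -2, 5]
-      : [1053, 6, -7]
10     : [1053, 6, -7, 10]
+      : [1053, 6, 3]
+      : [1053, 9]
mod    : [0]
negate : [0]
negate : [0]
negate : [0]
6      : [0, 6]
+      : [6]
negate : [-6]

-6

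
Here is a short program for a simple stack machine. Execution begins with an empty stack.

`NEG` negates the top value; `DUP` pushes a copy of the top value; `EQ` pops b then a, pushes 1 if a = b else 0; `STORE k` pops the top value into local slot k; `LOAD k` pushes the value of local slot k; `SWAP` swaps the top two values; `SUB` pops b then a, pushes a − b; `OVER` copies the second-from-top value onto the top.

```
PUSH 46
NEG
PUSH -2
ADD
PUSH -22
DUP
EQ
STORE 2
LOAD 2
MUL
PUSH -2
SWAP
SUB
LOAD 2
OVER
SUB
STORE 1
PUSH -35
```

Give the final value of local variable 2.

PUSH 46  -> [46]
NEG      -> [-46]
PUSH -2  -> [-46, -2]
ADD      -> [-48]
PUSH -22 -> [-48, -22]
DUP      -> [-48, -22, -22]
EQ       -> [-48, 1]
STORE 2  -> [-48]
LOAD 2   -> [-48, 1]
MUL      -> [-48]
PUSH -2  -> [-48, -2]
SWAP     -> [-2, -48]
SUB      -> [46]
LOAD 2   -> [46, 1]
OVER     -> [46, 1, 46]
SUB      -> [46, -45]
STORE 1  -> [46]
PUSH -35 -> [46, -35]

1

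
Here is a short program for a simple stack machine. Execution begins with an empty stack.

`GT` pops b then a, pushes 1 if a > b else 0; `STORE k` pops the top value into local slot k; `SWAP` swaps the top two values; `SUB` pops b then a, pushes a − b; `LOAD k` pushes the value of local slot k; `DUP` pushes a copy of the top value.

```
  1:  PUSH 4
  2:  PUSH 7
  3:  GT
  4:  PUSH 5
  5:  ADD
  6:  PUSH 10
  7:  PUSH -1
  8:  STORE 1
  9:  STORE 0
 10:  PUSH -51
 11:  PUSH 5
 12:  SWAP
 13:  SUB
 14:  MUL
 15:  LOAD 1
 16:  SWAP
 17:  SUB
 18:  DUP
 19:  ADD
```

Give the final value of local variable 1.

PUSH 4    [4]
PUSH 7    [4, 7]
GT        [0]
PUSH 5    [0, 5]
ADD       [5]
PUSH 10   [5, 10]
PUSH -1   [5, 10, -1]
STORE 1   [5, 10]
STORE 0   [5]
PUSH -51  [5, -51]
PUSH 5    [5, -51, 5]
SWAP      [5, 5, -51]
SUB       [5, 56]
MUL       [280]
LOAD 1    [280, -1]
SWAP      [-1, 280]
SUB       [-281]
DUP       [-281, -281]
ADD       [-562]

-1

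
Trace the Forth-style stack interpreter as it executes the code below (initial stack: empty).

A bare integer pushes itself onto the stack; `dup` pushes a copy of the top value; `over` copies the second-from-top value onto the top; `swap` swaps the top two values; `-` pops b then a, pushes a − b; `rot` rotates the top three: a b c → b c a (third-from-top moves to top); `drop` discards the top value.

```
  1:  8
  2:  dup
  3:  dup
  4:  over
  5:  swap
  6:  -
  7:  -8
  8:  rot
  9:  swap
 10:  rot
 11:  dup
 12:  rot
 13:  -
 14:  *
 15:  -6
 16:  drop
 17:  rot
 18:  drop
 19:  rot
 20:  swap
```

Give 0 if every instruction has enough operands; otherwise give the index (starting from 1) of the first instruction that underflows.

8     8
dup   8 8
dup   8 8 8
over  8 8 8 8
swap  8 8 8 8
-     8 8 0
-8    8 8 0 -8
rot   8 0 -8 8
swap  8 0 8 -8
rot   8 8 -8 0
dup   8 8 -8 0 0
rot   8 8 0 0 -8
-     8 8 0 8
*     8 8 0
-6    8 8 0 -6
drop  8 8 0
rot   8 0 8
drop  8 0
rot  — needs 3 operands, stack has 2 → underflow

19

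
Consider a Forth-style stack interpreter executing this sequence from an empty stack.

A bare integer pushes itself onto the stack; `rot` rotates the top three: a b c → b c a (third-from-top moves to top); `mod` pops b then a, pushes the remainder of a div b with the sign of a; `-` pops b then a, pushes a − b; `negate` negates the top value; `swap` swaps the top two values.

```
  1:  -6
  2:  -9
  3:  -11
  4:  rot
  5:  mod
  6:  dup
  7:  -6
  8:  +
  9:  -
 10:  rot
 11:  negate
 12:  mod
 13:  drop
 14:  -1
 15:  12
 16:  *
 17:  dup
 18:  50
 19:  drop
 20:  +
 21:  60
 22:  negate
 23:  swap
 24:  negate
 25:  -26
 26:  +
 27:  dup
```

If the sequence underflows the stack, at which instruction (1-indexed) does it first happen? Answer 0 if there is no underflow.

10

-6   [-6]
-9   [-6, -9]
-11  [-6, -9, -11]
rot  [-9, -11, -6]
mod  [-9, -5]
dup  [-9, -5, -5]
-6   [-9, -5, -5, -6]
+    [-9, -5, -11]
-    [-9, 6]
rot  — needs 3 operands, stack has 2 → underflow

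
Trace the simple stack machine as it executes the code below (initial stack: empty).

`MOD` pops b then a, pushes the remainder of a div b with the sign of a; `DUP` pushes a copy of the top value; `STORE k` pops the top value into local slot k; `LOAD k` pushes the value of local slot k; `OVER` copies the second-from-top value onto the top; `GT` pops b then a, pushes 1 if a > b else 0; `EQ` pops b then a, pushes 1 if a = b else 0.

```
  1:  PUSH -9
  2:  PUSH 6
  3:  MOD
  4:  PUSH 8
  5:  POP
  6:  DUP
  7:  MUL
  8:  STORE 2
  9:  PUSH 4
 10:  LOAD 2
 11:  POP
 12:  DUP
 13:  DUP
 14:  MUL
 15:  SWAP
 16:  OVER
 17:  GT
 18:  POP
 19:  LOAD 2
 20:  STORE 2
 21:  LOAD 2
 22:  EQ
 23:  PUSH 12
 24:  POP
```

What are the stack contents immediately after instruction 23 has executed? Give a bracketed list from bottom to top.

[0, 12]

PUSH -9 : -9
PUSH 6  : -9 6
MOD     : -3
PUSH 8  : -3 8
POP     : -3
DUP     : -3 -3
MUL     : 9
STORE 2 : (empty)
PUSH 4  : 4
LOAD 2  : 4 9
POP     : 4
DUP     : 4 4
DUP     : 4 4 4
MUL     : 4 16
SWAP    : 16 4
OVER    : 16 4 16
GT      : 16 0
POP     : 16
LOAD 2  : 16 9
STORE 2 : 16
LOAD 2  : 16 9
EQ      : 0
PUSH 12 : 0 12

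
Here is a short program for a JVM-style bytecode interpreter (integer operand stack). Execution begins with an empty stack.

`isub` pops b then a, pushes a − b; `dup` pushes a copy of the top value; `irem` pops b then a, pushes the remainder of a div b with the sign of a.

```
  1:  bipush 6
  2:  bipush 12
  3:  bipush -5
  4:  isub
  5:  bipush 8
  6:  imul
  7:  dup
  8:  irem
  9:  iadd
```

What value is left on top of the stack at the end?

6

bipush 6   6
bipush 12  6 12
bipush -5  6 12 -5
isub       6 17
bipush 8   6 17 8
imul       6 136
dup        6 136 136
irem       6 0
iadd       6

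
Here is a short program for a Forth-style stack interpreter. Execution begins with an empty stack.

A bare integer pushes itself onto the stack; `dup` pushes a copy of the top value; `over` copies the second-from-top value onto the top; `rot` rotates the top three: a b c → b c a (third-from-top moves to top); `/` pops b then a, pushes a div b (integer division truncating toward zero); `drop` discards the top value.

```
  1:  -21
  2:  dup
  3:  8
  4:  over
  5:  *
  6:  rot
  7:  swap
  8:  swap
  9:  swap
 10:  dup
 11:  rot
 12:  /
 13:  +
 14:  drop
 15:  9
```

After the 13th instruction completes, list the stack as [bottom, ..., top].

[-21, -160]

-21  -> -21
dup  -> -21 -21
8    -> -21 -21 8
over -> -21 -21 8 -21
*    -> -21 -21 -168
rot  -> -21 -168 -21
swap -> -21 -21 -168
swap -> -21 -168 -21
swap -> -21 -21 -168
dup  -> -21 -21 -168 -168
rot  -> -21 -168 -168 -21
/    -> -21 -168 8
+    -> -21 -160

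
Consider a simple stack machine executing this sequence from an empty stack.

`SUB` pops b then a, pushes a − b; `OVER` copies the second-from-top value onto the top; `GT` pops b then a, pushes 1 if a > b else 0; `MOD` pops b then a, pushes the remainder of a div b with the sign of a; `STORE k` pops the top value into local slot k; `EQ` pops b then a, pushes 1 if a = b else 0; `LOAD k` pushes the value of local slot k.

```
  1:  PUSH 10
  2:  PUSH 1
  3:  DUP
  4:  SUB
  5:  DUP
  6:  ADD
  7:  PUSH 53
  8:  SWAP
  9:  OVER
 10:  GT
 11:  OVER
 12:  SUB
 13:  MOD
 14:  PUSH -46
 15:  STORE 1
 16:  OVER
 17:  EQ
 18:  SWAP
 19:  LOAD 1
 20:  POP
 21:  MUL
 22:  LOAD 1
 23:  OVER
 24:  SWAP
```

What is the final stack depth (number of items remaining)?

PUSH 10  -> 10
PUSH 1   -> 10 1
DUP      -> 10 1 1
SUB      -> 10 0
DUP      -> 10 0 0
ADD      -> 10 0
PUSH 53  -> 10 0 53
SWAP     -> 10 53 0
OVER     -> 10 53 0 53
GT       -> 10 53 0
OVER     -> 10 53 0 53
SUB      -> 10 53 -53
MOD      -> 10 0
PUSH -46 -> 10 0 -46
STORE 1  -> 10 0
OVER     -> 10 0 10
EQ       -> 10 0
SWAP     -> 0 10
LOAD 1   -> 0 10 -46
POP      -> 0 10
MUL      -> 0
LOAD 1   -> 0 -46
OVER     -> 0 -46 0
SWAP     -> 0 0 -46

3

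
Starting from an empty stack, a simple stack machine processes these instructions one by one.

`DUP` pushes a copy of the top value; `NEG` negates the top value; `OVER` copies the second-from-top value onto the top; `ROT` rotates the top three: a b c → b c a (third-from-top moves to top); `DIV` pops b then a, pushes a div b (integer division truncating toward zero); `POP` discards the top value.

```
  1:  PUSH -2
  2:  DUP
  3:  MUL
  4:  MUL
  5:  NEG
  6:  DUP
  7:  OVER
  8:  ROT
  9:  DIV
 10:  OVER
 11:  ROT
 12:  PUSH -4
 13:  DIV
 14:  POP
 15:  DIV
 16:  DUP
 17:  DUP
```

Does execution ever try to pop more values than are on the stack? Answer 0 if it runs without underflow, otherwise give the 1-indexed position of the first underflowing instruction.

4

PUSH -2 → -2
DUP     → -2 -2
MUL     → 4
MUL  — needs 2 operands, stack has 1 → underflow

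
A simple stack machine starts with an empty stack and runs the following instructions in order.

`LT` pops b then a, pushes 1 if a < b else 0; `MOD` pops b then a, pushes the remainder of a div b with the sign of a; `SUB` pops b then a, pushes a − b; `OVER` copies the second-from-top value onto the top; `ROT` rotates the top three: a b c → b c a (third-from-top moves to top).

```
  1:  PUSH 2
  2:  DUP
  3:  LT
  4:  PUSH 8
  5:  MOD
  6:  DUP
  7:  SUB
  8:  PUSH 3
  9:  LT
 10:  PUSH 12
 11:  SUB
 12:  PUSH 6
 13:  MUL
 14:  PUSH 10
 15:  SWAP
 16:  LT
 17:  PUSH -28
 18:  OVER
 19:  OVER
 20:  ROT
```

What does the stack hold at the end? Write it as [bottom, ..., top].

[0, 0, -28, -28]

PUSH 2   → [2]
DUP      → [2, 2]
LT       → [0]
PUSH 8   → [0, 8]
MOD      → [0]
DUP      → [0, 0]
SUB      → [0]
PUSH 3   → [0, 3]
LT       → [1]
PUSH 12  → [1, 12]
SUB      → [-11]
PUSH 6   → [-11, 6]
MUL      → [-66]
PUSH 10  → [-66, 10]
SWAP     → [10, -66]
LT       → [0]
PUSH -28 → [0, -28]
OVER     → [0, -28, 0]
OVER     → [0, -28, 0, -28]
ROT      → [0, 0, -28, -28]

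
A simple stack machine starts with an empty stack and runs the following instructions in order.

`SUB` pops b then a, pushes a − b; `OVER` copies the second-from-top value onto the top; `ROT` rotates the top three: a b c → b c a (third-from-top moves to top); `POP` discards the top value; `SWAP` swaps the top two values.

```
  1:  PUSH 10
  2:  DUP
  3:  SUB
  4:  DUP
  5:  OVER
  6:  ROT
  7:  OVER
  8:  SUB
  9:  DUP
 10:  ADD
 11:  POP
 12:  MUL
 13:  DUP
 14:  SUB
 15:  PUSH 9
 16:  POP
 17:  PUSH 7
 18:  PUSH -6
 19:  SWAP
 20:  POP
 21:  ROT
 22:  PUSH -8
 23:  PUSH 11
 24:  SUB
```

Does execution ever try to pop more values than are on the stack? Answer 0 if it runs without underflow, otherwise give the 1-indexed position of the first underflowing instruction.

PUSH 10 → [10]
DUP     → [10, 10]
SUB     → [0]
DUP     → [0, 0]
OVER    → [0, 0, 0]
ROT     → [0, 0, 0]
OVER    → [0, 0, 0, 0]
SUB     → [0, 0, 0]
DUP     → [0, 0, 0, 0]
ADD     → [0, 0, 0]
POP     → [0, 0]
MUL     → [0]
DUP     → [0, 0]
SUB     → [0]
PUSH 9  → [0, 9]
POP     → [0]
PUSH 7  → [0, 7]
PUSH -6 → [0, 7, -6]
SWAP    → [0, -6, 7]
POP     → [0, -6]
ROT  — needs 3 operands, stack has 2 → underflow

21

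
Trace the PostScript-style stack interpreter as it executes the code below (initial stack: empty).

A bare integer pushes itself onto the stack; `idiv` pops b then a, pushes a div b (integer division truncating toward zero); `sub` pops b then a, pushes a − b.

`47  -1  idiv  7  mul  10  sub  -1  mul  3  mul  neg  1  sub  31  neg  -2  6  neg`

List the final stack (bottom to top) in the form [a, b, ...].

47    47
-1    47 -1
idiv  -47
7     -47 7
mul   -329
10    -329 10
sub   -339
-1    -339 -1
mul   339
3     339 3
mul   1017
neg   -1017
1     -1017 1
sub   -1018
31    -1018 31
neg   -1018 -31
-2    -1018 -31 -2
6     -1018 -31 -2 6
neg   -1018 -31 -2 -6

[-1018, -31, -2, -6]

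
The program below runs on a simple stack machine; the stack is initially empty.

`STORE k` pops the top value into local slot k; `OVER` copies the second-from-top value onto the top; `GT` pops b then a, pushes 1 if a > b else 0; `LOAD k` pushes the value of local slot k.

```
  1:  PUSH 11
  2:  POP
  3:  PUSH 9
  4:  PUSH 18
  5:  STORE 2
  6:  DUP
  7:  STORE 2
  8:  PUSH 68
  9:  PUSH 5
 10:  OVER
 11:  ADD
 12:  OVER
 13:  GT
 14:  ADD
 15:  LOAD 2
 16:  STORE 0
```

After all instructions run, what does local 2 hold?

9

PUSH 11 -> [11]
POP     -> []
PUSH 9  -> [9]
PUSH 18 -> [9, 18]
STORE 2 -> [9]
DUP     -> [9, 9]
STORE 2 -> [9]
PUSH 68 -> [9, 68]
PUSH 5  -> [9, 68, 5]
OVER    -> [9, 68, 5, 68]
ADD     -> [9, 68, 73]
OVER    -> [9, 68, 73, 68]
GT      -> [9, 68, 1]
ADD     -> [9, 69]
LOAD 2  -> [9, 69, 9]
STORE 0 -> [9, 69]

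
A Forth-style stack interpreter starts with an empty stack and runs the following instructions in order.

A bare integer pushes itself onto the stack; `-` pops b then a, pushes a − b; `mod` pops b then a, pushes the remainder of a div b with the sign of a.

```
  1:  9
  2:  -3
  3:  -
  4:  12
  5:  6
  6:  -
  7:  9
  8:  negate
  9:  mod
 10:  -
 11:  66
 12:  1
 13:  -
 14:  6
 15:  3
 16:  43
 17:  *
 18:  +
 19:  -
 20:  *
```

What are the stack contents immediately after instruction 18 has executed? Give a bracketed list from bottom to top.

[6, 65, 135]

9      → [9]
-3     → [9, -3]
-      → [12]
12     → [12, 12]
6      → [12, 12, 6]
-      → [12, 6]
9      → [12, 6, 9]
negate → [12, 6, -9]
mod    → [12, 6]
-      → [6]
66     → [6, 66]
1      → [6, 66, 1]
-      → [6, 65]
6      → [6, 65, 6]
3      → [6, 65, 6, 3]
43     → [6, 65, 6, 3, 43]
*      → [6, 65, 6, 129]
+      → [6, 65, 135]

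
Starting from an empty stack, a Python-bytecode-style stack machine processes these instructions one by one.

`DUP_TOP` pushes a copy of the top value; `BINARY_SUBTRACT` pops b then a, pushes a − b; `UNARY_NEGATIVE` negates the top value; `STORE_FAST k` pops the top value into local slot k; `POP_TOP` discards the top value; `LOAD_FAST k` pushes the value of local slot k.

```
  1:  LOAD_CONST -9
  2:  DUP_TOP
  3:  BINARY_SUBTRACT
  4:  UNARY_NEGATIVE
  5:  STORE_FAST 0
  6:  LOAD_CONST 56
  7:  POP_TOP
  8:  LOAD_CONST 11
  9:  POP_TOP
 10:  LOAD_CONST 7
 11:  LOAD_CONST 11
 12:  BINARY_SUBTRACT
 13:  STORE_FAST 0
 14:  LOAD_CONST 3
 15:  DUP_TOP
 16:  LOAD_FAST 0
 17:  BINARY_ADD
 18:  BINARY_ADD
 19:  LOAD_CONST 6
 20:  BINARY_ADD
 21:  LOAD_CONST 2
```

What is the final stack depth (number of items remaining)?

2

LOAD_CONST -9    [-9]
DUP_TOP          [-9, -9]
BINARY_SUBTRACT  [0]
UNARY_NEGATIVE   [0]
STORE_FAST 0     []
LOAD_CONST 56    [56]
POP_TOP          []
LOAD_CONST 11    [11]
POP_TOP          []
LOAD_CONST 7     [7]
LOAD_CONST 11    [7, 11]
BINARY_SUBTRACT  [-4]
STORE_FAST 0     []
LOAD_CONST 3     [3]
DUP_TOP          [3, 3]
LOAD_FAST 0      [3, 3, -4]
BINARY_ADD       [3, -1]
BINARY_ADD       [2]
LOAD_CONST 6     [2, 6]
BINARY_ADD       [8]
LOAD_CONST 2     [8, 2]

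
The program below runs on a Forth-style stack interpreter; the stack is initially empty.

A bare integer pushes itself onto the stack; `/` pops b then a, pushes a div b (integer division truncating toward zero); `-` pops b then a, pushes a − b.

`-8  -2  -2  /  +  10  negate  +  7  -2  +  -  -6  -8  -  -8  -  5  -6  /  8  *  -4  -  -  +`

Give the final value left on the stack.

-8     : [-8]
-2     : [-8, -2]
-2     : [-8, -2, -2]
/      : [-8, 1]
+      : [-7]
10     : [-7, 10]
negate : [-7, -10]
+      : [-17]
7      : [-17, 7]
-2     : [-17, 7, -2]
+      : [-17, 5]
-      : [-22]
-6     : [-22, -6]
-8     : [-22, -6, -8]
-      : [-22, 2]
-8     : [-22, 2, -8]
-      : [-22, 10]
5      : [-22, 10, 5]
-6     : [-22, 10, 5, -6]
/      : [-22, 10, 0]
8      : [-22, 10, 0, 8]
*      : [-22, 10, 0]
-4     : [-22, 10, 0, -4]
-      : [-22, 10, 4]
-      : [-22, 6]
+      : [-16]

-16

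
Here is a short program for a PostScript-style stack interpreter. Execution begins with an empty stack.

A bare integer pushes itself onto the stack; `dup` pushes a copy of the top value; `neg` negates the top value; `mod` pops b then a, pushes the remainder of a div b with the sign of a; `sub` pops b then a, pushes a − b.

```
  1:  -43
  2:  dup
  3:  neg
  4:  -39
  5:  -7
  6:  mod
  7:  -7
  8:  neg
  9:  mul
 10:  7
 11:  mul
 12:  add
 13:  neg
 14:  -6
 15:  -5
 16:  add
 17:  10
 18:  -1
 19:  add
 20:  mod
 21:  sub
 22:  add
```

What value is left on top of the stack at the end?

112

-43 → -43
dup → -43 -43
neg → -43 43
-39 → -43 43 -39
-7  → -43 43 -39 -7
mod → -43 43 -4
-7  → -43 43 -4 -7
neg → -43 43 -4 7
mul → -43 43 -28
7   → -43 43 -28 7
mul → -43 43 -196
add → -43 -153
neg → -43 153
-6  → -43 153 -6
-5  → -43 153 -6 -5
add → -43 153 -11
10  → -43 153 -11 10
-1  → -43 153 -11 10 -1
add → -43 153 -11 9
mod → -43 153 -2
sub → -43 155
add → 112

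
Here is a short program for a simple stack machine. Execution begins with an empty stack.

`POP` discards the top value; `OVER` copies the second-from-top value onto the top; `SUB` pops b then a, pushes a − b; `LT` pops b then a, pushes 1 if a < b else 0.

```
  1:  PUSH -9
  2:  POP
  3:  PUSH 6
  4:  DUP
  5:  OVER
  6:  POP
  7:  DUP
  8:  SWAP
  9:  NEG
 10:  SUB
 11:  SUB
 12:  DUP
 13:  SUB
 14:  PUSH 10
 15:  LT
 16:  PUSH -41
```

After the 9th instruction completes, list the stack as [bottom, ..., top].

[6, 6, -6]

PUSH -9 -> [-9]
POP     -> []
PUSH 6  -> [6]
DUP     -> [6, 6]
OVER    -> [6, 6, 6]
POP     -> [6, 6]
DUP     -> [6, 6, 6]
SWAP    -> [6, 6, 6]
NEG     -> [6, 6, -6]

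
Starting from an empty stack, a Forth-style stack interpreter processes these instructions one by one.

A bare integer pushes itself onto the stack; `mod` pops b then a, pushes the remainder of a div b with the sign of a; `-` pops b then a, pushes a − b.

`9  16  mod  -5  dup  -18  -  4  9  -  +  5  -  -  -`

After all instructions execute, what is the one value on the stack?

17

9   → 9
16  → 9 16
mod → 9
-5  → 9 -5
dup → 9 -5 -5
-18 → 9 -5 -5 -18
-   → 9 -5 13
4   → 9 -5 13 4
9   → 9 -5 13 4 9
-   → 9 -5 13 -5
+   → 9 -5 8
5   → 9 -5 8 5
-   → 9 -5 3
-   → 9 -8
-   → 17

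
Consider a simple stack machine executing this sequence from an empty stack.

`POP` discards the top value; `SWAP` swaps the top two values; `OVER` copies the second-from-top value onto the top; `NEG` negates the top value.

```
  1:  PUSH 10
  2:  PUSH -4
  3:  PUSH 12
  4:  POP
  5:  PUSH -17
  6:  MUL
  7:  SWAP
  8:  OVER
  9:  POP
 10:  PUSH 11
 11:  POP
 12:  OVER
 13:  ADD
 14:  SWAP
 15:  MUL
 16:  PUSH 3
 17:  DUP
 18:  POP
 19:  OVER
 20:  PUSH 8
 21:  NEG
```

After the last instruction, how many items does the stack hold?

4

PUSH 10  -> 10
PUSH -4  -> 10 -4
PUSH 12  -> 10 -4 12
POP      -> 10 -4
PUSH -17 -> 10 -4 -17
MUL      -> 10 68
SWAP     -> 68 10
OVER     -> 68 10 68
POP      -> 68 10
PUSH 11  -> 68 10 11
POP      -> 68 10
OVER     -> 68 10 68
ADD      -> 68 78
SWAP     -> 78 68
MUL      -> 5304
PUSH 3   -> 5304 3
DUP      -> 5304 3 3
POP      -> 5304 3
OVER     -> 5304 3 5304
PUSH 8   -> 5304 3 5304 8
NEG      -> 5304 3 5304 -8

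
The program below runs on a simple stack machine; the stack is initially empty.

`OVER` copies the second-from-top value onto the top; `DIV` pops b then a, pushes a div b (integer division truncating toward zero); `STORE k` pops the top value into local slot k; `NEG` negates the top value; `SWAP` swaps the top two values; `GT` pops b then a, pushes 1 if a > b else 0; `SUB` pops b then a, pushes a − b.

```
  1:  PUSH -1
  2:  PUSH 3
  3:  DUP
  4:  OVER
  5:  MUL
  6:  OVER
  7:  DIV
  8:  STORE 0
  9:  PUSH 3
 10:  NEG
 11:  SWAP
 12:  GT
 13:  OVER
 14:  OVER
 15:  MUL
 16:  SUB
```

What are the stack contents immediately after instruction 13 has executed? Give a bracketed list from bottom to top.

[-1, 0, -1]

PUSH -1 → [-1]
PUSH 3  → [-1, 3]
DUP     → [-1, 3, 3]
OVER    → [-1, 3, 3, 3]
MUL     → [-1, 3, 9]
OVER    → [-1, 3, 9, 3]
DIV     → [-1, 3, 3]
STORE 0 → [-1, 3]
PUSH 3  → [-1, 3, 3]
NEG     → [-1, 3, -3]
SWAP    → [-1, -3, 3]
GT      → [-1, 0]
OVER    → [-1, 0, -1]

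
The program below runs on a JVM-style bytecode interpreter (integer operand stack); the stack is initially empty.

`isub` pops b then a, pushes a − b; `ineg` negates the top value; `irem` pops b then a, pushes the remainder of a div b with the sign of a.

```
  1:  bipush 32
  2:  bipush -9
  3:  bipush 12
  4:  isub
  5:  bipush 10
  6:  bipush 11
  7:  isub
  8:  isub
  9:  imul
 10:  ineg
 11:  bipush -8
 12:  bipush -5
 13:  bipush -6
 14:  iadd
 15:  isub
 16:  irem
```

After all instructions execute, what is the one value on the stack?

bipush 32 : [32]
bipush -9 : [32, -9]
bipush 12 : [32, -9, 12]
isub      : [32, -21]
bipush 10 : [32, -21, 10]
bipush 11 : [32, -21, 10, 11]
isub      : [32, -21, -1]
isub      : [32, -20]
imul      : [-640]
ineg      : [640]
bipush -8 : [640, -8]
bipush -5 : [640, -8, -5]
bipush -6 : [640, -8, -5, -6]
iadd      : [640, -8, -11]
isub      : [640, 3]
irem      : [1]

1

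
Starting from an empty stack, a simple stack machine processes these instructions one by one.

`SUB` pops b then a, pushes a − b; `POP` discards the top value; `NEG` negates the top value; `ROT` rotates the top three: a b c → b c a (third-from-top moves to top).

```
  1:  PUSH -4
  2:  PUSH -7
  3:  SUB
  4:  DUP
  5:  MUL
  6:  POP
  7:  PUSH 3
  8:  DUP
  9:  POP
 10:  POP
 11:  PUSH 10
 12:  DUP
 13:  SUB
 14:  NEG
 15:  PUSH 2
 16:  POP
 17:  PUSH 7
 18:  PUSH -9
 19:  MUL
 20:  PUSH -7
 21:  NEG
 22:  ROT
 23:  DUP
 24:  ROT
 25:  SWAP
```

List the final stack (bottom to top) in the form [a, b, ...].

[-63, 0, 7, 0]

PUSH -4 → -4
PUSH -7 → -4 -7
SUB     → 3
DUP     → 3 3
MUL     → 9
POP     → (empty)
PUSH 3  → 3
DUP     → 3 3
POP     → 3
POP     → (empty)
PUSH 10 → 10
DUP     → 10 10
SUB     → 0
NEG     → 0
PUSH 2  → 0 2
POP     → 0
PUSH 7  → 0 7
PUSH -9 → 0 7 -9
MUL     → 0 -63
PUSH -7 → 0 -63 -7
NEG     → 0 -63 7
ROT     → -63 7 0
DUP     → -63 7 0 0
ROT     → -63 0 0 7
SWAP    → -63 0 7 0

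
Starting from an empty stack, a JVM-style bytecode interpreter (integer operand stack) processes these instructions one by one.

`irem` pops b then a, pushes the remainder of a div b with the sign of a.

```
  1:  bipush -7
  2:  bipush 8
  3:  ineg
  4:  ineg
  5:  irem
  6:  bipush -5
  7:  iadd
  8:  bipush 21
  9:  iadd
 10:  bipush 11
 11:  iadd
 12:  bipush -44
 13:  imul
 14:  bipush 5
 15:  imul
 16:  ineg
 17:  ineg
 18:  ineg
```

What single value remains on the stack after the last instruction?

bipush -7   [-7]
bipush 8    [-7, 8]
ineg        [-7, -8]
ineg        [-7, 8]
irem        [-7]
bipush -5   [-7, -5]
iadd        [-12]
bipush 21   [-12, 21]
iadd        [9]
bipush 11   [9, 11]
iadd        [20]
bipush -44  [20, -44]
imul        [-880]
bipush 5    [-880, 5]
imul        [-4400]
ineg        [4400]
ineg        [-4400]
ineg        [4400]

4400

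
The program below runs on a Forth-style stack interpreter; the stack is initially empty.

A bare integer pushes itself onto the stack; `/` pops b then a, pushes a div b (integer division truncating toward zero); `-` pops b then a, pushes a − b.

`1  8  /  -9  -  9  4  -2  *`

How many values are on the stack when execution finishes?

3

1  → 1
8  → 1 8
/  → 0
-9 → 0 -9
-  → 9
9  → 9 9
4  → 9 9 4
-2 → 9 9 4 -2
*  → 9 9 -8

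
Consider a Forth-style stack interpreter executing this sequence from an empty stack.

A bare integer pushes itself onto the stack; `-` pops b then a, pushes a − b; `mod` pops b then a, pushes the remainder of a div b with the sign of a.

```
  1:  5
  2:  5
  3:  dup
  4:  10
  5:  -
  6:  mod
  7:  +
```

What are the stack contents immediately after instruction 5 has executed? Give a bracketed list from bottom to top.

[5, 5, -5]

5   → [5]
5   → [5, 5]
dup → [5, 5, 5]
10  → [5, 5, 5, 10]
-   → [5, 5, -5]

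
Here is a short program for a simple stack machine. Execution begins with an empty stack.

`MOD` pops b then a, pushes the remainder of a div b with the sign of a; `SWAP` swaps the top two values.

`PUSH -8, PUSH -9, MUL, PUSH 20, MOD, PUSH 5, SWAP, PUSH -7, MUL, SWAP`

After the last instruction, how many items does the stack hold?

PUSH -8 -> -8
PUSH -9 -> -8 -9
MUL     -> 72
PUSH 20 -> 72 20
MOD     -> 12
PUSH 5  -> 12 5
SWAP    -> 5 12
PUSH -7 -> 5 12 -7
MUL     -> 5 -84
SWAP    -> -84 5

2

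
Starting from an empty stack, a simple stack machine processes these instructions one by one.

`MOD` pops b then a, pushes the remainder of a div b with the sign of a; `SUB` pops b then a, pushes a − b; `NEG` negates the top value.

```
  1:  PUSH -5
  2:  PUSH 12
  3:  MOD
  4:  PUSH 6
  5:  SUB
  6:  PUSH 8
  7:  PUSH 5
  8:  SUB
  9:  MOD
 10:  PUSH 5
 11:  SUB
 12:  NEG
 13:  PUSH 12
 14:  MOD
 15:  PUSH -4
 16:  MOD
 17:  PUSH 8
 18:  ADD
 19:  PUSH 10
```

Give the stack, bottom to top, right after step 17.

[3, 8]

PUSH -5 -> -5
PUSH 12 -> -5 12
MOD     -> -5
PUSH 6  -> -5 6
SUB     -> -11
PUSH 8  -> -11 8
PUSH 5  -> -11 8 5
SUB     -> -11 3
MOD     -> -2
PUSH 5  -> -2 5
SUB     -> -7
NEG     -> 7
PUSH 12 -> 7 12
MOD     -> 7
PUSH -4 -> 7 -4
MOD     -> 3
PUSH 8  -> 3 8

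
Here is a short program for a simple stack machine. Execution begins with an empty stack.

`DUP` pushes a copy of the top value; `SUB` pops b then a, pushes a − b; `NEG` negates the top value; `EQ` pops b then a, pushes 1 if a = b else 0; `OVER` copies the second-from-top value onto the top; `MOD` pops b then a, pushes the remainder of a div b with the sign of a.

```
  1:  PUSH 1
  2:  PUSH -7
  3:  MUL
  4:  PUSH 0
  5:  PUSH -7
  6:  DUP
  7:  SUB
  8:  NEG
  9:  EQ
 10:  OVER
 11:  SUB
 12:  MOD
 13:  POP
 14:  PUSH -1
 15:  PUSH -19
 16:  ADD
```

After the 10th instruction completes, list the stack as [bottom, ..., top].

[-7, 1, -7]

PUSH 1  : [1]
PUSH -7 : [1, -7]
MUL     : [-7]
PUSH 0  : [-7, 0]
PUSH -7 : [-7, 0, -7]
DUP     : [-7, 0, -7, -7]
SUB     : [-7, 0, 0]
NEG     : [-7, 0, 0]
EQ      : [-7, 1]
OVER    : [-7, 1, -7]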